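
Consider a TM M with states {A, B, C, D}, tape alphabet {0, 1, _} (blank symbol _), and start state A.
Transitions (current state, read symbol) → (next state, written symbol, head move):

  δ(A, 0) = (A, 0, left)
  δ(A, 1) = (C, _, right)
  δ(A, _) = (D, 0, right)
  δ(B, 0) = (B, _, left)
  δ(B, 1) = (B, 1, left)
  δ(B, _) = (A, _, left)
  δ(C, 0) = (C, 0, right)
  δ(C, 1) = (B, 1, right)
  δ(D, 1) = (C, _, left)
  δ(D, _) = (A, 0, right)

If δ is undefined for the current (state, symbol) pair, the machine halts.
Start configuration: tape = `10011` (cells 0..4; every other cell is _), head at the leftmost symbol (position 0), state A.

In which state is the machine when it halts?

C

A | _[1]0011_   read 1 → write _, move right, go to C
C | __[0]011_   read 0 → write 0, move right, go to C
C | __0[0]11_   read 0 → write 0, move right, go to C
C | __00[1]1_   read 1 → write 1, move right, go to B
B | __001[1]_   read 1 → write 1, move left, go to B
B | __00[1]1_   read 1 → write 1, move left, go to B
B | __0[0]11_   read 0 → write _, move left, go to B
B | __[0]_11_   read 0 → write _, move left, go to B
B | _[_]__11_   read _ → write _, move left, go to A
A | [_]___11_   read _ → write 0, move right, go to D
D | 0[_]__11_   read _ → write 0, move right, go to A
A | 00[_]_11_   read _ → write 0, move right, go to D
D | 000[_]11_   read _ → write 0, move right, go to A
A | 0000[1]1_   read 1 → write _, move right, go to C
C | 0000_[1]_   read 1 → write 1, move right, go to B
B | 0000_1[_]   read _ → write _, move left, go to A
A | 0000_[1]_   read 1 → write _, move right, go to C
C | 0000__[_]
No transition is defined for (C, _); M halts in state C.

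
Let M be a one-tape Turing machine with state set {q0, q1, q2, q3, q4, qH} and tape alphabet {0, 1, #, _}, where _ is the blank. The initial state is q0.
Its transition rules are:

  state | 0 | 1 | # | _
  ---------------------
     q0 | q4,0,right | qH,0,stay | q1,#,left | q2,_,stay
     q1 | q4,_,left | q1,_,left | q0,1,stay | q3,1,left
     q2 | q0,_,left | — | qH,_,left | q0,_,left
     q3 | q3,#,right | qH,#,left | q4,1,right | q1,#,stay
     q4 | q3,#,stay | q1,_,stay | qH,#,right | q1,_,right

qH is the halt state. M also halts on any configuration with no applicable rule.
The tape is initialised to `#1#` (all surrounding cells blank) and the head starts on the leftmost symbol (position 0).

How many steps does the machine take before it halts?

state=q0 head=0 tape=__[#]1#   (q0,#)→(q1,#,left)
state=q1 head=-1 tape=_[_]#1#   (q1,_)→(q3,1,left)
state=q3 head=-2 tape=[_]1#1#   (q3,_)→(q1,#,stay)
state=q1 head=-2 tape=[#]1#1#   (q1,#)→(q0,1,stay)
state=q0 head=-2 tape=[1]1#1#   (q0,1)→(qH,0,stay)
state=qH head=-2 tape=[0]1#1#
M halts after 5 transitions.

5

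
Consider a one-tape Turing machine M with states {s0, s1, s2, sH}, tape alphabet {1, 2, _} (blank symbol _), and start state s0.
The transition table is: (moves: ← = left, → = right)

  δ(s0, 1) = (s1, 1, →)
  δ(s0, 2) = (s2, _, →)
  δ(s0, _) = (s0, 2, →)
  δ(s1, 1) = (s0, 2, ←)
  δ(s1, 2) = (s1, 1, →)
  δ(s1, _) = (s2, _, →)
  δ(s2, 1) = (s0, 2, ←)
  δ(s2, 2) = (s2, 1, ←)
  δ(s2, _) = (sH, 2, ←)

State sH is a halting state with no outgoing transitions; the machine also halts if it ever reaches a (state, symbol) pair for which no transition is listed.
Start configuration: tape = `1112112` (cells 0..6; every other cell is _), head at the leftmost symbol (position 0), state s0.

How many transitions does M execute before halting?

s0 | [1]112112__   read 1 → write 1, move →, go to s1
s1 | 1[1]12112__   read 1 → write 2, move ←, go to s0
s0 | [1]212112__   read 1 → write 1, move →, go to s1
s1 | 1[2]12112__   read 2 → write 1, move →, go to s1
s1 | 11[1]2112__   read 1 → write 2, move ←, go to s0
s0 | 1[1]22112__   read 1 → write 1, move →, go to s1
s1 | 11[2]2112__   read 2 → write 1, move →, go to s1
s1 | 111[2]112__   read 2 → write 1, move →, go to s1
s1 | 1111[1]12__   read 1 → write 2, move ←, go to s0
s0 | 111[1]212__   read 1 → write 1, move →, go to s1
s1 | 1111[2]12__   read 2 → write 1, move →, go to s1
s1 | 11111[1]2__   read 1 → write 2, move ←, go to s0
s0 | 1111[1]22__   read 1 → write 1, move →, go to s1
s1 | 11111[2]2__   read 2 → write 1, move →, go to s1
s1 | 111111[2]__   read 2 → write 1, move →, go to s1
s1 | 1111111[_]_   read _ → write _, move →, go to s2
s2 | 1111111_[_]   read _ → write 2, move ←, go to sH
sH | 1111111[_]2
M halts after 17 transitions.

17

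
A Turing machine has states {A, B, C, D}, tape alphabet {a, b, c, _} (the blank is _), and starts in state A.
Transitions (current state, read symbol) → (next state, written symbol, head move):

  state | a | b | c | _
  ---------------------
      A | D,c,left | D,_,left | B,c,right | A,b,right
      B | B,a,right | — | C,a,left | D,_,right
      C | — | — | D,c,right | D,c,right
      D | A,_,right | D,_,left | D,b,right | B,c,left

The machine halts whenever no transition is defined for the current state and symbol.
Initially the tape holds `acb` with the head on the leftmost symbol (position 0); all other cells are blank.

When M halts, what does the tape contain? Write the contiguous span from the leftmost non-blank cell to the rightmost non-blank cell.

bc

state=A head=0 tape=___[a]cb   (A,a)→(D,c,left)
state=D head=-1 tape=__[_]ccb   (D,_)→(B,c,left)
state=B head=-2 tape=_[_]cccb   (B,_)→(D,_,right)
state=D head=-1 tape=__[c]ccb   (D,c)→(D,b,right)
state=D head=0 tape=__b[c]cb   (D,c)→(D,b,right)
state=D head=1 tape=__bb[c]b   (D,c)→(D,b,right)
state=D head=2 tape=__bbb[b]   (D,b)→(D,_,left)
state=D head=1 tape=__bb[b]_   (D,b)→(D,_,left)
state=D head=0 tape=__b[b]__   (D,b)→(D,_,left)
state=D head=-1 tape=__[b]___   (D,b)→(D,_,left)
state=D head=-2 tape=_[_]____   (D,_)→(B,c,left)
state=B head=-3 tape=[_]c____   (B,_)→(D,_,right)
state=D head=-2 tape=_[c]____   (D,c)→(D,b,right)
state=D head=-1 tape=_b[_]___   (D,_)→(B,c,left)
state=B head=-2 tape=_[b]c___
The non-blank tape span at halt is bc.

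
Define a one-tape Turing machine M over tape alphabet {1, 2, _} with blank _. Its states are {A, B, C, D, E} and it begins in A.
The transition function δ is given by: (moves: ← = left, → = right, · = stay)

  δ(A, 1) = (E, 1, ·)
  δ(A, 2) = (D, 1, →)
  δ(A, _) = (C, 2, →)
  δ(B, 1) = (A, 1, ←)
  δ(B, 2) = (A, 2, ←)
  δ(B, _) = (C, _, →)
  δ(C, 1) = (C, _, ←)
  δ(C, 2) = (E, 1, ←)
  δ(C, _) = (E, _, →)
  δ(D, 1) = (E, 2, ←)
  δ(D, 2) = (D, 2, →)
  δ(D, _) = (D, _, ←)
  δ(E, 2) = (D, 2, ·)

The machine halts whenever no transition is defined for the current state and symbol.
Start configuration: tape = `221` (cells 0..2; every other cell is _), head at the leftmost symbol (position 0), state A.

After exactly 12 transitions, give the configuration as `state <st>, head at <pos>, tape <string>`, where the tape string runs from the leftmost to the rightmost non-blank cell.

state=A head=0 tape=[2]21_   (A,2)→(D,1,→)
state=D head=1 tape=1[2]1_   (D,2)→(D,2,→)
state=D head=2 tape=12[1]_   (D,1)→(E,2,←)
state=E head=1 tape=1[2]2_   (E,2)→(D,2,·)
state=D head=1 tape=1[2]2_   (D,2)→(D,2,→)
state=D head=2 tape=12[2]_   (D,2)→(D,2,→)
state=D head=3 tape=122[_]   (D,_)→(D,_,←)
state=D head=2 tape=12[2]_   (D,2)→(D,2,→)
state=D head=3 tape=122[_]   (D,_)→(D,_,←)
state=D head=2 tape=12[2]_   (D,2)→(D,2,→)
state=D head=3 tape=122[_]   (D,_)→(D,_,←)
state=D head=2 tape=12[2]_   (D,2)→(D,2,→)
state=D head=3 tape=122[_]
After 12 steps: state D, head at 3, tape 122.

state D, head at 3, tape 122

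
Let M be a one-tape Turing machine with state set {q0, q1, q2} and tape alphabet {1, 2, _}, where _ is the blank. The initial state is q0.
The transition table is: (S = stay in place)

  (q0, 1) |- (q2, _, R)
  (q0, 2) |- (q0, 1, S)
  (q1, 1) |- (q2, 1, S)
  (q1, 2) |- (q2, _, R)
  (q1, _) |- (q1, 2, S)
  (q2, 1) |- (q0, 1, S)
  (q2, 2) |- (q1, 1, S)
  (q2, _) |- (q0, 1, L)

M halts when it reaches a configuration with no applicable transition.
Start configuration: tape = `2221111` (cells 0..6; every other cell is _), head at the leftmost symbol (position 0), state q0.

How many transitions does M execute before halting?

19

q0 | [2]221111_   read 2 → write 1, move S, go to q0
q0 | [1]221111_   read 1 → write _, move R, go to q2
q2 | _[2]21111_   read 2 → write 1, move S, go to q1
q1 | _[1]21111_   read 1 → write 1, move S, go to q2
q2 | _[1]21111_   read 1 → write 1, move S, go to q0
q0 | _[1]21111_   read 1 → write _, move R, go to q2
q2 | __[2]1111_   read 2 → write 1, move S, go to q1
q1 | __[1]1111_   read 1 → write 1, move S, go to q2
q2 | __[1]1111_   read 1 → write 1, move S, go to q0
q0 | __[1]1111_   read 1 → write _, move R, go to q2
q2 | ___[1]111_   read 1 → write 1, move S, go to q0
q0 | ___[1]111_   read 1 → write _, move R, go to q2
q2 | ____[1]11_   read 1 → write 1, move S, go to q0
q0 | ____[1]11_   read 1 → write _, move R, go to q2
q2 | _____[1]1_   read 1 → write 1, move S, go to q0
q0 | _____[1]1_   read 1 → write _, move R, go to q2
q2 | ______[1]_   read 1 → write 1, move S, go to q0
q0 | ______[1]_   read 1 → write _, move R, go to q2
q2 | _______[_]   read _ → write 1, move L, go to q0
q0 | ______[_]1
M halts after 19 transitions.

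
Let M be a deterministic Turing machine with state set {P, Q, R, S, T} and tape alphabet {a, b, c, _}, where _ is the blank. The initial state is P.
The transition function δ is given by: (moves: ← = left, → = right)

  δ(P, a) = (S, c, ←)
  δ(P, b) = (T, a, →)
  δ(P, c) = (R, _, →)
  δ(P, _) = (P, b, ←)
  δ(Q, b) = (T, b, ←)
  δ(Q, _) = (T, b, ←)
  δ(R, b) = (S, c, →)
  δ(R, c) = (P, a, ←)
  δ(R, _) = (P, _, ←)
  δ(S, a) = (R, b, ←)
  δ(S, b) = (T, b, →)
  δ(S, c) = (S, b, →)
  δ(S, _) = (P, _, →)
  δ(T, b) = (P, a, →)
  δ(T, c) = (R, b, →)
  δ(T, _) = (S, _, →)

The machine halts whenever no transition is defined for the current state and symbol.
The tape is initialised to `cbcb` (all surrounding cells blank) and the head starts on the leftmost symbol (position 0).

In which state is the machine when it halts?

P | [c]bcb____   read c → write _, move →, go to R
R | _[b]cb____   read b → write c, move →, go to S
S | _c[c]b____   read c → write b, move →, go to S
S | _cb[b]____   read b → write b, move →, go to T
T | _cbb[_]___   read _ → write _, move →, go to S
S | _cbb_[_]__   read _ → write _, move →, go to P
P | _cbb__[_]_   read _ → write b, move ←, go to P
P | _cbb_[_]b_   read _ → write b, move ←, go to P
P | _cbb[_]bb_   read _ → write b, move ←, go to P
P | _cb[b]bbb_   read b → write a, move →, go to T
T | _cba[b]bb_   read b → write a, move →, go to P
P | _cbaa[b]b_   read b → write a, move →, go to T
T | _cbaaa[b]_   read b → write a, move →, go to P
P | _cbaaaa[_]   read _ → write b, move ←, go to P
P | _cbaaa[a]b   read a → write c, move ←, go to S
S | _cbaa[a]cb   read a → write b, move ←, go to R
R | _cba[a]bcb
No transition is defined for (R, a); M halts in state R.

R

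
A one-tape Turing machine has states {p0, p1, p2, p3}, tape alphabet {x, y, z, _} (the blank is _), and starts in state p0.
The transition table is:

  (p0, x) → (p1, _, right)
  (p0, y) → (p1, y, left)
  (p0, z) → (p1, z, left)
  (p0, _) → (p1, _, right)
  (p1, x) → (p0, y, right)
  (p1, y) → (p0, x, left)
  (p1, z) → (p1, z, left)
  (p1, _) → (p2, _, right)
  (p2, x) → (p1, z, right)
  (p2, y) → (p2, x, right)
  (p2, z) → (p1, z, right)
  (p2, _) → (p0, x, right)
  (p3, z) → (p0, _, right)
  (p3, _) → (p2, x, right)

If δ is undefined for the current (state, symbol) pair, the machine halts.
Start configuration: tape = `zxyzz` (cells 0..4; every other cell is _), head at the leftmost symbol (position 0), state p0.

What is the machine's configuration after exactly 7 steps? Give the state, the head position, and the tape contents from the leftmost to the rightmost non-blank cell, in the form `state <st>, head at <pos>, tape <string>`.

state=p0 head=0 tape=_[z]xyzz   (p0,z)→(p1,z,left)
state=p1 head=-1 tape=[_]zxyzz   (p1,_)→(p2,_,right)
state=p2 head=0 tape=_[z]xyzz   (p2,z)→(p1,z,right)
state=p1 head=1 tape=_z[x]yzz   (p1,x)→(p0,y,right)
state=p0 head=2 tape=_zy[y]zz   (p0,y)→(p1,y,left)
state=p1 head=1 tape=_z[y]yzz   (p1,y)→(p0,x,left)
state=p0 head=0 tape=_[z]xyzz   (p0,z)→(p1,z,left)
state=p1 head=-1 tape=[_]zxyzz
After 7 steps: state p1, head at -1, tape zxyzz.

state p1, head at -1, tape zxyzz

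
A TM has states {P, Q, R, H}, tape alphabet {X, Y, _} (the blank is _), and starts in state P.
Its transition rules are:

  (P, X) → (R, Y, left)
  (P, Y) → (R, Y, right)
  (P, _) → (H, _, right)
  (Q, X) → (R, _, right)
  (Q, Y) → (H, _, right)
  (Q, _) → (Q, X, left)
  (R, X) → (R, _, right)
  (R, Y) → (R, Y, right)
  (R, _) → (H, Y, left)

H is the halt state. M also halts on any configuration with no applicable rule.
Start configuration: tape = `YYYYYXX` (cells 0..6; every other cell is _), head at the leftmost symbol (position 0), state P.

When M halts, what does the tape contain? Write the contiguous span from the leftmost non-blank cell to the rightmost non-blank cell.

P | [Y]YYYYXX_   read Y → write Y, move right, go to R
R | Y[Y]YYYXX_   read Y → write Y, move right, go to R
R | YY[Y]YYXX_   read Y → write Y, move right, go to R
R | YYY[Y]YXX_   read Y → write Y, move right, go to R
R | YYYY[Y]XX_   read Y → write Y, move right, go to R
R | YYYYY[X]X_   read X → write _, move right, go to R
R | YYYYY_[X]_   read X → write _, move right, go to R
R | YYYYY__[_]   read _ → write Y, move left, go to H
H | YYYYY_[_]Y
The non-blank tape span at halt is YYYYY__Y.

YYYYY__Y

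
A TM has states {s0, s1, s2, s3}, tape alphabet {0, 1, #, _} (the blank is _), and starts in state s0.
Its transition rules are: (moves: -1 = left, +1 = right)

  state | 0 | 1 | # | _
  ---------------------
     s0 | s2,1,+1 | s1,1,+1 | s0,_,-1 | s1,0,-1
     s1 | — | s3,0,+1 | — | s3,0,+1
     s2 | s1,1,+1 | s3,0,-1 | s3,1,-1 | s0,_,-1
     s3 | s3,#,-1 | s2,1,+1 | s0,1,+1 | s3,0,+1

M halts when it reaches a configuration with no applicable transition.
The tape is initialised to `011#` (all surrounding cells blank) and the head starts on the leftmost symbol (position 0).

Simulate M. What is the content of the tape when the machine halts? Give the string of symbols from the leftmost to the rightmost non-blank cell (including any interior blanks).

111##

state=s0 head=0 tape=[0]11#_   (s0,0)→(s2,1,+1)
state=s2 head=1 tape=1[1]1#_   (s2,1)→(s3,0,-1)
state=s3 head=0 tape=[1]01#_   (s3,1)→(s2,1,+1)
state=s2 head=1 tape=1[0]1#_   (s2,0)→(s1,1,+1)
state=s1 head=2 tape=11[1]#_   (s1,1)→(s3,0,+1)
state=s3 head=3 tape=110[#]_   (s3,#)→(s0,1,+1)
state=s0 head=4 tape=1101[_]   (s0,_)→(s1,0,-1)
state=s1 head=3 tape=110[1]0   (s1,1)→(s3,0,+1)
state=s3 head=4 tape=1100[0]   (s3,0)→(s3,#,-1)
state=s3 head=3 tape=110[0]#   (s3,0)→(s3,#,-1)
state=s3 head=2 tape=11[0]##   (s3,0)→(s3,#,-1)
state=s3 head=1 tape=1[1]###   (s3,1)→(s2,1,+1)
state=s2 head=2 tape=11[#]##   (s2,#)→(s3,1,-1)
state=s3 head=1 tape=1[1]1##   (s3,1)→(s2,1,+1)
state=s2 head=2 tape=11[1]##   (s2,1)→(s3,0,-1)
state=s3 head=1 tape=1[1]0##   (s3,1)→(s2,1,+1)
state=s2 head=2 tape=11[0]##   (s2,0)→(s1,1,+1)
state=s1 head=3 tape=111[#]#
The non-blank tape span at halt is 111##.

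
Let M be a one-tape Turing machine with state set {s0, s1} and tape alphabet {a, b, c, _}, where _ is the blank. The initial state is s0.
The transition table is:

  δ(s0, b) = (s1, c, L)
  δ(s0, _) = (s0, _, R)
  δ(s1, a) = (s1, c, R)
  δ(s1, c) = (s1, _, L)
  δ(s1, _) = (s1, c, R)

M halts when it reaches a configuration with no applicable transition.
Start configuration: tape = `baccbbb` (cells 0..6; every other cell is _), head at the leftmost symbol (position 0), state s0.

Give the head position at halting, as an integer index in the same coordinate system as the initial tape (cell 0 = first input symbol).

state=s0 head=0 tape=____[b]accbbb   (s0,b)→(s1,c,L)
state=s1 head=-1 tape=___[_]caccbbb   (s1,_)→(s1,c,R)
state=s1 head=0 tape=___c[c]accbbb   (s1,c)→(s1,_,L)
state=s1 head=-1 tape=___[c]_accbbb   (s1,c)→(s1,_,L)
state=s1 head=-2 tape=__[_]__accbbb   (s1,_)→(s1,c,R)
state=s1 head=-1 tape=__c[_]_accbbb   (s1,_)→(s1,c,R)
state=s1 head=0 tape=__cc[_]accbbb   (s1,_)→(s1,c,R)
state=s1 head=1 tape=__ccc[a]ccbbb   (s1,a)→(s1,c,R)
state=s1 head=2 tape=__cccc[c]cbbb   (s1,c)→(s1,_,L)
state=s1 head=1 tape=__ccc[c]_cbbb   (s1,c)→(s1,_,L)
state=s1 head=0 tape=__cc[c]__cbbb   (s1,c)→(s1,_,L)
state=s1 head=-1 tape=__c[c]___cbbb   (s1,c)→(s1,_,L)
state=s1 head=-2 tape=__[c]____cbbb   (s1,c)→(s1,_,L)
state=s1 head=-3 tape=_[_]_____cbbb   (s1,_)→(s1,c,R)
state=s1 head=-2 tape=_c[_]____cbbb   (s1,_)→(s1,c,R)
state=s1 head=-1 tape=_cc[_]___cbbb   (s1,_)→(s1,c,R)
state=s1 head=0 tape=_ccc[_]__cbbb   (s1,_)→(s1,c,R)
state=s1 head=1 tape=_cccc[_]_cbbb   (s1,_)→(s1,c,R)
state=s1 head=2 tape=_ccccc[_]cbbb   (s1,_)→(s1,c,R)
state=s1 head=3 tape=_cccccc[c]bbb   (s1,c)→(s1,_,L)
state=s1 head=2 tape=_ccccc[c]_bbb   (s1,c)→(s1,_,L)
state=s1 head=1 tape=_cccc[c]__bbb   (s1,c)→(s1,_,L)
state=s1 head=0 tape=_ccc[c]___bbb   (s1,c)→(s1,_,L)
state=s1 head=-1 tape=_cc[c]____bbb   (s1,c)→(s1,_,L)
state=s1 head=-2 tape=_c[c]_____bbb   (s1,c)→(s1,_,L)
state=s1 head=-3 tape=_[c]______bbb   (s1,c)→(s1,_,L)
state=s1 head=-4 tape=[_]_______bbb   (s1,_)→(s1,c,R)
state=s1 head=-3 tape=c[_]______bbb   (s1,_)→(s1,c,R)
state=s1 head=-2 tape=cc[_]_____bbb   (s1,_)→(s1,c,R)
state=s1 head=-1 tape=ccc[_]____bbb   (s1,_)→(s1,c,R)
state=s1 head=0 tape=cccc[_]___bbb   (s1,_)→(s1,c,R)
state=s1 head=1 tape=ccccc[_]__bbb   (s1,_)→(s1,c,R)
state=s1 head=2 tape=cccccc[_]_bbb   (s1,_)→(s1,c,R)
state=s1 head=3 tape=ccccccc[_]bbb   (s1,_)→(s1,c,R)
state=s1 head=4 tape=cccccccc[b]bb
At halt the head is at cell 4.

4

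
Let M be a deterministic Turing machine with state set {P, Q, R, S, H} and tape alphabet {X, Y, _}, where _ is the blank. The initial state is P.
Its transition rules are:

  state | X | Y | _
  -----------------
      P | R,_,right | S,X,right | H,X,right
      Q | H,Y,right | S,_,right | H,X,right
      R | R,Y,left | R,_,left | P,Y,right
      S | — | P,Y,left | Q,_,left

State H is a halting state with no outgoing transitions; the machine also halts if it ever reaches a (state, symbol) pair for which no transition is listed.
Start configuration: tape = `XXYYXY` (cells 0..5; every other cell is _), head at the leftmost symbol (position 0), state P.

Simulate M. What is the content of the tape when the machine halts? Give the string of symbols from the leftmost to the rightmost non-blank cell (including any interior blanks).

P | [X]XYYXY   read X → write _, move right, go to R
R | _[X]YYXY   read X → write Y, move left, go to R
R | [_]YYYXY   read _ → write Y, move right, go to P
P | Y[Y]YYXY   read Y → write X, move right, go to S
S | YX[Y]YXY   read Y → write Y, move left, go to P
P | Y[X]YYXY   read X → write _, move right, go to R
R | Y_[Y]YXY   read Y → write _, move left, go to R
R | Y[_]_YXY   read _ → write Y, move right, go to P
P | YY[_]YXY   read _ → write X, move right, go to H
H | YYX[Y]XY
The non-blank tape span at halt is YYXYXY.

YYXYXY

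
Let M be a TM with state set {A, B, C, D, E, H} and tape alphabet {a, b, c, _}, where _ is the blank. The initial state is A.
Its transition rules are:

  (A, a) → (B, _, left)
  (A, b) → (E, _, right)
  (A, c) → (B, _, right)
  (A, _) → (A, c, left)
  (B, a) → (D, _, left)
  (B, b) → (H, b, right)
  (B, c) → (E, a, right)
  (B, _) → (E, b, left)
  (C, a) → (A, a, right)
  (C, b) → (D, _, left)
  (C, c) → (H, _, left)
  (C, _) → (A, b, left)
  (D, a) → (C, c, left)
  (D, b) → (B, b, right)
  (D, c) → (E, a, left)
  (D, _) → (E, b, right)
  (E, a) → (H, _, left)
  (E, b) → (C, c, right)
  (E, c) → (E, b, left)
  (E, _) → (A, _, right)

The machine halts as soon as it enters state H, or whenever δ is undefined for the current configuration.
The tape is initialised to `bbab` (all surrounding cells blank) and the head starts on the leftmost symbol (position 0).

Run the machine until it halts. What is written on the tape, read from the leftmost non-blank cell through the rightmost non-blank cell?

a___b

A | [b]bab__   read b → write _, move right, go to E
E | _[b]ab__   read b → write c, move right, go to C
C | _c[a]b__   read a → write a, move right, go to A
A | _ca[b]__   read b → write _, move right, go to E
E | _ca_[_]_   read _ → write _, move right, go to A
A | _ca__[_]   read _ → write c, move left, go to A
A | _ca_[_]c   read _ → write c, move left, go to A
A | _ca[_]cc   read _ → write c, move left, go to A
A | _c[a]ccc   read a → write _, move left, go to B
B | _[c]_ccc   read c → write a, move right, go to E
E | _a[_]ccc   read _ → write _, move right, go to A
A | _a_[c]cc   read c → write _, move right, go to B
B | _a__[c]c   read c → write a, move right, go to E
E | _a__a[c]   read c → write b, move left, go to E
E | _a__[a]b   read a → write _, move left, go to H
H | _a_[_]_b
The non-blank tape span at halt is a___b.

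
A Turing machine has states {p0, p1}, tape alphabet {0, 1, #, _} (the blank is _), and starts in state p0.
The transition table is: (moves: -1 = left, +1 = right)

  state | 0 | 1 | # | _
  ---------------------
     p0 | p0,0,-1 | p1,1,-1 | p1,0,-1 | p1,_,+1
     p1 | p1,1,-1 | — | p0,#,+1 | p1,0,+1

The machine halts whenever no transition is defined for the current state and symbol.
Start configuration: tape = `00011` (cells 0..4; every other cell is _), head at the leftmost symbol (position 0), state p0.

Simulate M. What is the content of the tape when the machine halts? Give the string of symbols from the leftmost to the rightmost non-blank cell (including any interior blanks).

state=p0 head=0 tape=_[0]0011   (p0,0)→(p0,0,-1)
state=p0 head=-1 tape=[_]00011   (p0,_)→(p1,_,+1)
state=p1 head=0 tape=_[0]0011   (p1,0)→(p1,1,-1)
state=p1 head=-1 tape=[_]10011   (p1,_)→(p1,0,+1)
state=p1 head=0 tape=0[1]0011
The non-blank tape span at halt is 010011.

010011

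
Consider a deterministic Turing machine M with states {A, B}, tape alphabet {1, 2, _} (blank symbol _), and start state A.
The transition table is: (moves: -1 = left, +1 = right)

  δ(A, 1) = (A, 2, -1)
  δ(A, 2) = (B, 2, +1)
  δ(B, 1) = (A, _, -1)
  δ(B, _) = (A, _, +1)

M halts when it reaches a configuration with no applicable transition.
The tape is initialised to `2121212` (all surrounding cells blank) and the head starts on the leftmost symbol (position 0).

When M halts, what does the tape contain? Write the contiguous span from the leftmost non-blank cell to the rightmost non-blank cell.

2_2_2_2

state=A head=0 tape=[2]121212__   (A,2)→(B,2,+1)
state=B head=1 tape=2[1]21212__   (B,1)→(A,_,-1)
state=A head=0 tape=[2]_21212__   (A,2)→(B,2,+1)
state=B head=1 tape=2[_]21212__   (B,_)→(A,_,+1)
state=A head=2 tape=2_[2]1212__   (A,2)→(B,2,+1)
state=B head=3 tape=2_2[1]212__   (B,1)→(A,_,-1)
state=A head=2 tape=2_[2]_212__   (A,2)→(B,2,+1)
state=B head=3 tape=2_2[_]212__   (B,_)→(A,_,+1)
state=A head=4 tape=2_2_[2]12__   (A,2)→(B,2,+1)
state=B head=5 tape=2_2_2[1]2__   (B,1)→(A,_,-1)
state=A head=4 tape=2_2_[2]_2__   (A,2)→(B,2,+1)
state=B head=5 tape=2_2_2[_]2__   (B,_)→(A,_,+1)
state=A head=6 tape=2_2_2_[2]__   (A,2)→(B,2,+1)
state=B head=7 tape=2_2_2_2[_]_   (B,_)→(A,_,+1)
state=A head=8 tape=2_2_2_2_[_]
The non-blank tape span at halt is 2_2_2_2.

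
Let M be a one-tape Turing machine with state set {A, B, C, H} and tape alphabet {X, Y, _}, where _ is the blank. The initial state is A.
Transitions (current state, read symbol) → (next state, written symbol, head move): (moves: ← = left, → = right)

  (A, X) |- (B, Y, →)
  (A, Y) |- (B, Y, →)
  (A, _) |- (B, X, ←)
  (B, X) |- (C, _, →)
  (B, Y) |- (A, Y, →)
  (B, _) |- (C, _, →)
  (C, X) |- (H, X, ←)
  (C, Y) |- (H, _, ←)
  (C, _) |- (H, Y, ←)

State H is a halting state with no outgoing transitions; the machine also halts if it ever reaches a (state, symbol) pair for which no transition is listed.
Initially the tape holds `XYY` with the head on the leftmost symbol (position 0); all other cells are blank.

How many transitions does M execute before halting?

5

A | [X]YY__   read X → write Y, move →, go to B
B | Y[Y]Y__   read Y → write Y, move →, go to A
A | YY[Y]__   read Y → write Y, move →, go to B
B | YYY[_]_   read _ → write _, move →, go to C
C | YYY_[_]   read _ → write Y, move ←, go to H
H | YYY[_]Y
M halts after 5 transitions.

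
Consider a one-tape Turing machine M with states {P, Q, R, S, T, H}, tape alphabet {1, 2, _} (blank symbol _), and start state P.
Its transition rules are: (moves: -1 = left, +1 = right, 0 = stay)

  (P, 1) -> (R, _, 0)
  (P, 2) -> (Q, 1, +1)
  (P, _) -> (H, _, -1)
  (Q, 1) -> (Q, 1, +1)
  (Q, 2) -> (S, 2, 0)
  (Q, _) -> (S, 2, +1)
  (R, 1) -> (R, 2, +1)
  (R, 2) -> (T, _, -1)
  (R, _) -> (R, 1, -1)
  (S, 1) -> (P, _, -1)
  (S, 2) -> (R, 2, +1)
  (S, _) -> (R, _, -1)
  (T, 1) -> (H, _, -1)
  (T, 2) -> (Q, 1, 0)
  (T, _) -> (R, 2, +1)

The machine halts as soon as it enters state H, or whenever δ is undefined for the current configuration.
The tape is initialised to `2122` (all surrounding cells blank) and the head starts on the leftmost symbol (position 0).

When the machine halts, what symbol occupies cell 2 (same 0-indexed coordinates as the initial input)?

P | [2]122_   read 2 → write 1, move +1, go to Q
Q | 1[1]22_   read 1 → write 1, move +1, go to Q
Q | 11[2]2_   read 2 → write 2, move 0, go to S
S | 11[2]2_   read 2 → write 2, move +1, go to R
R | 112[2]_   read 2 → write _, move -1, go to T
T | 11[2]__   read 2 → write 1, move 0, go to Q
Q | 11[1]__   read 1 → write 1, move +1, go to Q
Q | 111[_]_   read _ → write 2, move +1, go to S
S | 1112[_]   read _ → write _, move -1, go to R
R | 111[2]_   read 2 → write _, move -1, go to T
T | 11[1]__   read 1 → write _, move -1, go to H
H | 1[1]___
Cell 2 holds _ when M halts.

_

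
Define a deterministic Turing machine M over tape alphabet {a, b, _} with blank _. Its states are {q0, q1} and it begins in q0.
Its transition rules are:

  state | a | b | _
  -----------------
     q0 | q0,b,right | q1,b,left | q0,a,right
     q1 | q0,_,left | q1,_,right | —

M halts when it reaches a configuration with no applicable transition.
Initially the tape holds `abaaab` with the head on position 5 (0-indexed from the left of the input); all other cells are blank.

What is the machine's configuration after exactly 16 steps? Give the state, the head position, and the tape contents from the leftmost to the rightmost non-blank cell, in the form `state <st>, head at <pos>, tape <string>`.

state q0, head at 1, tape bab_b_b

state=q0 head=5 tape=_abaaa[b]   (q0,b)→(q1,b,left)
state=q1 head=4 tape=_abaa[a]b   (q1,a)→(q0,_,left)
state=q0 head=3 tape=_aba[a]_b   (q0,a)→(q0,b,right)
state=q0 head=4 tape=_abab[_]b   (q0,_)→(q0,a,right)
state=q0 head=5 tape=_ababa[b]   (q0,b)→(q1,b,left)
state=q1 head=4 tape=_abab[a]b   (q1,a)→(q0,_,left)
state=q0 head=3 tape=_aba[b]_b   (q0,b)→(q1,b,left)
state=q1 head=2 tape=_ab[a]b_b   (q1,a)→(q0,_,left)
state=q0 head=1 tape=_a[b]_b_b   (q0,b)→(q1,b,left)
state=q1 head=0 tape=_[a]b_b_b   (q1,a)→(q0,_,left)
state=q0 head=-1 tape=[_]_b_b_b   (q0,_)→(q0,a,right)
state=q0 head=0 tape=a[_]b_b_b   (q0,_)→(q0,a,right)
state=q0 head=1 tape=aa[b]_b_b   (q0,b)→(q1,b,left)
state=q1 head=0 tape=a[a]b_b_b   (q1,a)→(q0,_,left)
state=q0 head=-1 tape=[a]_b_b_b   (q0,a)→(q0,b,right)
state=q0 head=0 tape=b[_]b_b_b   (q0,_)→(q0,a,right)
state=q0 head=1 tape=ba[b]_b_b
After 16 steps: state q0, head at 1, tape bab_b_b.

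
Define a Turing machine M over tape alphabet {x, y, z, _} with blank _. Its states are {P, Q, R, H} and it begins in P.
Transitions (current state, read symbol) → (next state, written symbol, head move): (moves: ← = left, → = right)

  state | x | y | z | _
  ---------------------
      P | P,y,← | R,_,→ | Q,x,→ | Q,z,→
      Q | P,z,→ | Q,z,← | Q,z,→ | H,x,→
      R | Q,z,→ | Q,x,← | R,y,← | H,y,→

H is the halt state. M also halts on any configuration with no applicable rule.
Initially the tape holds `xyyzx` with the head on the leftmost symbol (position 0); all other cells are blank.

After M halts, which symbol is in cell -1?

state=P head=0 tape=_[x]yyzx___   (P,x)→(P,y,←)
state=P head=-1 tape=[_]yyyzx___   (P,_)→(Q,z,→)
state=Q head=0 tape=z[y]yyzx___   (Q,y)→(Q,z,←)
state=Q head=-1 tape=[z]zyyzx___   (Q,z)→(Q,z,→)
state=Q head=0 tape=z[z]yyzx___   (Q,z)→(Q,z,→)
state=Q head=1 tape=zz[y]yzx___   (Q,y)→(Q,z,←)
state=Q head=0 tape=z[z]zyzx___   (Q,z)→(Q,z,→)
state=Q head=1 tape=zz[z]yzx___   (Q,z)→(Q,z,→)
state=Q head=2 tape=zzz[y]zx___   (Q,y)→(Q,z,←)
state=Q head=1 tape=zz[z]zzx___   (Q,z)→(Q,z,→)
state=Q head=2 tape=zzz[z]zx___   (Q,z)→(Q,z,→)
state=Q head=3 tape=zzzz[z]x___   (Q,z)→(Q,z,→)
state=Q head=4 tape=zzzzz[x]___   (Q,x)→(P,z,→)
state=P head=5 tape=zzzzzz[_]__   (P,_)→(Q,z,→)
state=Q head=6 tape=zzzzzzz[_]_   (Q,_)→(H,x,→)
state=H head=7 tape=zzzzzzzx[_]
Cell -1 holds z when M halts.

z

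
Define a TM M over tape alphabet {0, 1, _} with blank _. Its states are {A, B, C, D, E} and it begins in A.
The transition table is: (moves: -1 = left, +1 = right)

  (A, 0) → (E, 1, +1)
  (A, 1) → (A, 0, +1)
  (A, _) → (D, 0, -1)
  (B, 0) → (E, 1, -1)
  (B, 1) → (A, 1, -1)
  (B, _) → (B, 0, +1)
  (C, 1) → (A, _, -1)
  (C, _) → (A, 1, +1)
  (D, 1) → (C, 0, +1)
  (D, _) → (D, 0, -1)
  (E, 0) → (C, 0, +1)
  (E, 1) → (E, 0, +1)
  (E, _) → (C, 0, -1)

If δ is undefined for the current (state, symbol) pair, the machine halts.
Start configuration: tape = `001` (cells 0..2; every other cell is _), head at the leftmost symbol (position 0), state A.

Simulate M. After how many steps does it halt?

A | [0]01   read 0 → write 1, move +1, go to E
E | 1[0]1   read 0 → write 0, move +1, go to C
C | 10[1]   read 1 → write _, move -1, go to A
A | 1[0]_   read 0 → write 1, move +1, go to E
E | 11[_]   read _ → write 0, move -1, go to C
C | 1[1]0   read 1 → write _, move -1, go to A
A | [1]_0   read 1 → write 0, move +1, go to A
A | 0[_]0   read _ → write 0, move -1, go to D
D | [0]00
M halts after 8 transitions.

8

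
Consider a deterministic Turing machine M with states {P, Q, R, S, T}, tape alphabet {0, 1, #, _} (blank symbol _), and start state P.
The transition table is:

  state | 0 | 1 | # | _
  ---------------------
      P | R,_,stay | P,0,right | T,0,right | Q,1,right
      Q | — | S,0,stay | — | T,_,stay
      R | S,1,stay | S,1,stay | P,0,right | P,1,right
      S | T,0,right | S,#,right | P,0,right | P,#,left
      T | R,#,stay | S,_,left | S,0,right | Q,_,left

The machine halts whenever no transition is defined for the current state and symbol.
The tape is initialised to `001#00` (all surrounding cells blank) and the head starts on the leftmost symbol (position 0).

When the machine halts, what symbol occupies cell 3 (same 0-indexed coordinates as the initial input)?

P | [0]01#00__   read 0 → write _, move stay, go to R
R | [_]01#00__   read _ → write 1, move right, go to P
P | 1[0]1#00__   read 0 → write _, move stay, go to R
R | 1[_]1#00__   read _ → write 1, move right, go to P
P | 11[1]#00__   read 1 → write 0, move right, go to P
P | 110[#]00__   read # → write 0, move right, go to T
T | 1100[0]0__   read 0 → write #, move stay, go to R
R | 1100[#]0__   read # → write 0, move right, go to P
P | 11000[0]__   read 0 → write _, move stay, go to R
R | 11000[_]__   read _ → write 1, move right, go to P
P | 110001[_]_   read _ → write 1, move right, go to Q
Q | 1100011[_]   read _ → write _, move stay, go to T
T | 1100011[_]   read _ → write _, move left, go to Q
Q | 110001[1]_   read 1 → write 0, move stay, go to S
S | 110001[0]_   read 0 → write 0, move right, go to T
T | 1100010[_]   read _ → write _, move left, go to Q
Q | 110001[0]_
Cell 3 holds 0 when M halts.

0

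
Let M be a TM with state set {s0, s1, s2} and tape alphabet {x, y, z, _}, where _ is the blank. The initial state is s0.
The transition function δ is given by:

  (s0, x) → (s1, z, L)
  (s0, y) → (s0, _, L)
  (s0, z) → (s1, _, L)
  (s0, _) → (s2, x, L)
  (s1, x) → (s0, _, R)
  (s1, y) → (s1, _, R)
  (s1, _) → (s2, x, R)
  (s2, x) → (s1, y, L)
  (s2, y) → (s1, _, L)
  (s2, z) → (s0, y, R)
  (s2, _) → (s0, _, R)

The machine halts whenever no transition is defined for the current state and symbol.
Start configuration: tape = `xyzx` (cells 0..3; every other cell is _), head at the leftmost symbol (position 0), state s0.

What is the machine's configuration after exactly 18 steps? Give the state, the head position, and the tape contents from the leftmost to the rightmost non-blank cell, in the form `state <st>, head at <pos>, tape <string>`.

state=s0 head=0 tape=__[x]yzx   (s0,x)→(s1,z,L)
state=s1 head=-1 tape=_[_]zyzx   (s1,_)→(s2,x,R)
state=s2 head=0 tape=_x[z]yzx   (s2,z)→(s0,y,R)
state=s0 head=1 tape=_xy[y]zx   (s0,y)→(s0,_,L)
state=s0 head=0 tape=_x[y]_zx   (s0,y)→(s0,_,L)
state=s0 head=-1 tape=_[x]__zx   (s0,x)→(s1,z,L)
state=s1 head=-2 tape=[_]z__zx   (s1,_)→(s2,x,R)
state=s2 head=-1 tape=x[z]__zx   (s2,z)→(s0,y,R)
state=s0 head=0 tape=xy[_]_zx   (s0,_)→(s2,x,L)
state=s2 head=-1 tape=x[y]x_zx   (s2,y)→(s1,_,L)
state=s1 head=-2 tape=[x]_x_zx   (s1,x)→(s0,_,R)
state=s0 head=-1 tape=_[_]x_zx   (s0,_)→(s2,x,L)
state=s2 head=-2 tape=[_]xx_zx   (s2,_)→(s0,_,R)
state=s0 head=-1 tape=_[x]x_zx   (s0,x)→(s1,z,L)
state=s1 head=-2 tape=[_]zx_zx   (s1,_)→(s2,x,R)
state=s2 head=-1 tape=x[z]x_zx   (s2,z)→(s0,y,R)
state=s0 head=0 tape=xy[x]_zx   (s0,x)→(s1,z,L)
state=s1 head=-1 tape=x[y]z_zx   (s1,y)→(s1,_,R)
state=s1 head=0 tape=x_[z]_zx
After 18 steps: state s1, head at 0, tape x_z_zx.

state s1, head at 0, tape x_z_zx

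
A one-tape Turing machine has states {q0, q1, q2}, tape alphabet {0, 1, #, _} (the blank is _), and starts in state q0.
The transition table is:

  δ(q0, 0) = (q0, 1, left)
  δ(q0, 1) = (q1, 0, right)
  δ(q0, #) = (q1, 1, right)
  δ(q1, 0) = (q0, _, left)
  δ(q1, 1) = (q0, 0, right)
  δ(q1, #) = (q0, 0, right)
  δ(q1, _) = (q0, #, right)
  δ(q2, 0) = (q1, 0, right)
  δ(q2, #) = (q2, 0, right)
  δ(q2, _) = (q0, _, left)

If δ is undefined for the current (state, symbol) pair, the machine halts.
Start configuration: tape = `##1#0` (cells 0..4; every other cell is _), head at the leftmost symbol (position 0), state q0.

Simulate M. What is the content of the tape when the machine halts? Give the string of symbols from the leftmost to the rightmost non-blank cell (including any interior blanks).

00000#

state=q0 head=0 tape=[#]#1#0__   (q0,#)→(q1,1,right)
state=q1 head=1 tape=1[#]1#0__   (q1,#)→(q0,0,right)
state=q0 head=2 tape=10[1]#0__   (q0,1)→(q1,0,right)
state=q1 head=3 tape=100[#]0__   (q1,#)→(q0,0,right)
state=q0 head=4 tape=1000[0]__   (q0,0)→(q0,1,left)
state=q0 head=3 tape=100[0]1__   (q0,0)→(q0,1,left)
state=q0 head=2 tape=10[0]11__   (q0,0)→(q0,1,left)
state=q0 head=1 tape=1[0]111__   (q0,0)→(q0,1,left)
state=q0 head=0 tape=[1]1111__   (q0,1)→(q1,0,right)
state=q1 head=1 tape=0[1]111__   (q1,1)→(q0,0,right)
state=q0 head=2 tape=00[1]11__   (q0,1)→(q1,0,right)
state=q1 head=3 tape=000[1]1__   (q1,1)→(q0,0,right)
state=q0 head=4 tape=0000[1]__   (q0,1)→(q1,0,right)
state=q1 head=5 tape=00000[_]_   (q1,_)→(q0,#,right)
state=q0 head=6 tape=00000#[_]
The non-blank tape span at halt is 00000#.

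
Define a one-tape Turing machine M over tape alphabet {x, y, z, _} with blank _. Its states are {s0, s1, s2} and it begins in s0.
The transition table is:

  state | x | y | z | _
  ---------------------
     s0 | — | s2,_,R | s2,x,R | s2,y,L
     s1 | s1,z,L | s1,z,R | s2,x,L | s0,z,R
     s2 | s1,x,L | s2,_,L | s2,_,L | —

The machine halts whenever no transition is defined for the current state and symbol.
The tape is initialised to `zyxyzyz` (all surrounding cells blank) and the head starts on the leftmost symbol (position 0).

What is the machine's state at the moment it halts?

s0

state=s0 head=0 tape=_[z]yxyzyz   (s0,z)→(s2,x,R)
state=s2 head=1 tape=_x[y]xyzyz   (s2,y)→(s2,_,L)
state=s2 head=0 tape=_[x]_xyzyz   (s2,x)→(s1,x,L)
state=s1 head=-1 tape=[_]x_xyzyz   (s1,_)→(s0,z,R)
state=s0 head=0 tape=z[x]_xyzyz
No transition is defined for (s0, x); M halts in state s0.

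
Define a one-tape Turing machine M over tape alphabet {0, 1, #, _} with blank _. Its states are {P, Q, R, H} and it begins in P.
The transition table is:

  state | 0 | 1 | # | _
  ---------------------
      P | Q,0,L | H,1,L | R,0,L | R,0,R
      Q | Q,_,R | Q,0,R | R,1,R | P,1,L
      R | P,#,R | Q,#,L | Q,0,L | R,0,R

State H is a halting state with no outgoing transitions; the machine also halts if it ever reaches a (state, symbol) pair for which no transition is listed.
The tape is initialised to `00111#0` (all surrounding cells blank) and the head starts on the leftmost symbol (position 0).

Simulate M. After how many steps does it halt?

P | __[0]0111#0   read 0 → write 0, move L, go to Q
Q | _[_]00111#0   read _ → write 1, move L, go to P
P | [_]100111#0   read _ → write 0, move R, go to R
R | 0[1]00111#0   read 1 → write #, move L, go to Q
Q | [0]#00111#0   read 0 → write _, move R, go to Q
Q | _[#]00111#0   read # → write 1, move R, go to R
R | _1[0]0111#0   read 0 → write #, move R, go to P
P | _1#[0]111#0   read 0 → write 0, move L, go to Q
Q | _1[#]0111#0   read # → write 1, move R, go to R
R | _11[0]111#0   read 0 → write #, move R, go to P
P | _11#[1]11#0   read 1 → write 1, move L, go to H
H | _11[#]111#0
M halts after 11 transitions.

11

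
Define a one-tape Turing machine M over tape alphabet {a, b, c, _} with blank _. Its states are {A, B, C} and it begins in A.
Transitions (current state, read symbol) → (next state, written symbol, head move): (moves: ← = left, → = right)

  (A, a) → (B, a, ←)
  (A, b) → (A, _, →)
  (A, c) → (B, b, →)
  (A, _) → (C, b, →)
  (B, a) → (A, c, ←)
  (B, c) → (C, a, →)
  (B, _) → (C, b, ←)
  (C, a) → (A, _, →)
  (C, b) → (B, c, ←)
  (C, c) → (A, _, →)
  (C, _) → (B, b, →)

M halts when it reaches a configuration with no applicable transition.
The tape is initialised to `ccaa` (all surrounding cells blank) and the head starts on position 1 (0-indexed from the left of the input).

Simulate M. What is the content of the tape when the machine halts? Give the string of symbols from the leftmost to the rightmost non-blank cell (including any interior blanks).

cbbcb

state=A head=1 tape=c[c]aa_   (A,c)→(B,b,→)
state=B head=2 tape=cb[a]a_   (B,a)→(A,c,←)
state=A head=1 tape=c[b]ca_   (A,b)→(A,_,→)
state=A head=2 tape=c_[c]a_   (A,c)→(B,b,→)
state=B head=3 tape=c_b[a]_   (B,a)→(A,c,←)
state=A head=2 tape=c_[b]c_   (A,b)→(A,_,→)
state=A head=3 tape=c__[c]_   (A,c)→(B,b,→)
state=B head=4 tape=c__b[_]   (B,_)→(C,b,←)
state=C head=3 tape=c__[b]b   (C,b)→(B,c,←)
state=B head=2 tape=c_[_]cb   (B,_)→(C,b,←)
state=C head=1 tape=c[_]bcb   (C,_)→(B,b,→)
state=B head=2 tape=cb[b]cb
The non-blank tape span at halt is cbbcb.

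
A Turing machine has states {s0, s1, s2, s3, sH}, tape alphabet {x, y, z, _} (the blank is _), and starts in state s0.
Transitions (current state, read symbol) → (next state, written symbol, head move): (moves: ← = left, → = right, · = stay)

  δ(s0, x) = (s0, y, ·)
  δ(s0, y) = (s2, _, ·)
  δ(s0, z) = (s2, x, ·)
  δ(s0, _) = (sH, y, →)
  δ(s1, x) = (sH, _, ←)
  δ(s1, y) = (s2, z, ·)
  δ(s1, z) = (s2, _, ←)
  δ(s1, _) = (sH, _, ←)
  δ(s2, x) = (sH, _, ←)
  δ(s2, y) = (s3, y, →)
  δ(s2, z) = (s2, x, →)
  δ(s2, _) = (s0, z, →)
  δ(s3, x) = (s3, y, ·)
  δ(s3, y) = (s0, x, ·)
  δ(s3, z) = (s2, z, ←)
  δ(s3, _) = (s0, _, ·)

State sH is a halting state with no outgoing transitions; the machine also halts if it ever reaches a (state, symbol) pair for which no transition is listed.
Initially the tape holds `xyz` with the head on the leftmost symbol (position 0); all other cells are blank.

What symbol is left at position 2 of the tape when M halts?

state=s0 head=0 tape=[x]yz   (s0,x)→(s0,y,·)
state=s0 head=0 tape=[y]yz   (s0,y)→(s2,_,·)
state=s2 head=0 tape=[_]yz   (s2,_)→(s0,z,→)
state=s0 head=1 tape=z[y]z   (s0,y)→(s2,_,·)
state=s2 head=1 tape=z[_]z   (s2,_)→(s0,z,→)
state=s0 head=2 tape=zz[z]   (s0,z)→(s2,x,·)
state=s2 head=2 tape=zz[x]   (s2,x)→(sH,_,←)
state=sH head=1 tape=z[z]_
Cell 2 holds _ when M halts.

_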